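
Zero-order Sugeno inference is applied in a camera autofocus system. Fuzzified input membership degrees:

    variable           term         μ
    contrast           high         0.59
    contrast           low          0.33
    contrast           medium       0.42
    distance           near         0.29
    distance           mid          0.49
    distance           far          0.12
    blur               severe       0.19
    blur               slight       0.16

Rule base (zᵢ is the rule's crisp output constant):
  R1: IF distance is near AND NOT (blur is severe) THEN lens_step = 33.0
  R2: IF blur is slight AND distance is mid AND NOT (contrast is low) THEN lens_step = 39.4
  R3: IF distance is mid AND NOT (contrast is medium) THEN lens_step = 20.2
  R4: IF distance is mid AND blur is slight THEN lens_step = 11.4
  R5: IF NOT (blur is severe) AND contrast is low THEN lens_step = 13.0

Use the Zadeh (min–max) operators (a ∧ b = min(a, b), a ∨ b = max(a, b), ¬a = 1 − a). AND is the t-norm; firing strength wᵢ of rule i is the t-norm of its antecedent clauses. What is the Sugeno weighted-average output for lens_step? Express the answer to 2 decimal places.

R1 (z=33.0): near=0.29, ¬severe=1−0.19=0.81; AND[min(a, b)] → w = 0.29
R2 (z=39.4): slight=0.16, mid=0.49, ¬low=1−0.33=0.67; AND[min(a, b)] → w = 0.16
R3 (z=20.2): mid=0.49, ¬medium=1−0.42=0.58; AND[min(a, b)] → w = 0.49
R4 (z=11.4): mid=0.49, slight=0.16; AND[min(a, b)] → w = 0.16
R5 (z=13.0): ¬severe=1−0.19=0.81, low=0.33; AND[min(a, b)] → w = 0.33
Weighted average = (0.29·33.0 + 0.16·39.4 + 0.49·20.2 + 0.16·11.4 + 0.33·13.0) / (0.29 + 0.16 + 0.49 + 0.16 + 0.33)
  = 31.8860 / 1.4300 = 22.30

22.30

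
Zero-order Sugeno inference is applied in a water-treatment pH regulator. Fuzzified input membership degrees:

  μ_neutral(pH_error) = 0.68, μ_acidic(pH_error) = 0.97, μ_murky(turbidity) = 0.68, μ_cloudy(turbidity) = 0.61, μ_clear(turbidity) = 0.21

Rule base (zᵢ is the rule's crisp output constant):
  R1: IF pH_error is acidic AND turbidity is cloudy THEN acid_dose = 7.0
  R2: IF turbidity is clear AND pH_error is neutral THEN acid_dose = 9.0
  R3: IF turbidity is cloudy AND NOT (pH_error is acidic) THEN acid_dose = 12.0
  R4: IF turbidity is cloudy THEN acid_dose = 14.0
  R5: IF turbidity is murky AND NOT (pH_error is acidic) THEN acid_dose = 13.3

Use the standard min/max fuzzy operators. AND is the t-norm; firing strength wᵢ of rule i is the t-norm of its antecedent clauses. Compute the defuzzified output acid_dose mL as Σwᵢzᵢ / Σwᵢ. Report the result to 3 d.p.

10.375

R1 (z=7.0): acidic=0.97, cloudy=0.61; AND[min(a, b)] → w = 0.61
R2 (z=9.0): clear=0.21, neutral=0.68; AND[min(a, b)] → w = 0.21
R3 (z=12.0): cloudy=0.61, ¬acidic=1−0.97=0.03; AND[min(a, b)] → w = 0.03
R4 (z=14.0): cloudy=0.61 → w = 0.61
R5 (z=13.3): murky=0.68, ¬acidic=1−0.97=0.03; AND[min(a, b)] → w = 0.03
Weighted average = (0.61·7.0 + 0.21·9.0 + 0.03·12.0 + 0.61·14.0 + 0.03·13.3) / (0.61 + 0.21 + 0.03 + 0.61 + 0.03)
  = 15.4590 / 1.4900 = 10.375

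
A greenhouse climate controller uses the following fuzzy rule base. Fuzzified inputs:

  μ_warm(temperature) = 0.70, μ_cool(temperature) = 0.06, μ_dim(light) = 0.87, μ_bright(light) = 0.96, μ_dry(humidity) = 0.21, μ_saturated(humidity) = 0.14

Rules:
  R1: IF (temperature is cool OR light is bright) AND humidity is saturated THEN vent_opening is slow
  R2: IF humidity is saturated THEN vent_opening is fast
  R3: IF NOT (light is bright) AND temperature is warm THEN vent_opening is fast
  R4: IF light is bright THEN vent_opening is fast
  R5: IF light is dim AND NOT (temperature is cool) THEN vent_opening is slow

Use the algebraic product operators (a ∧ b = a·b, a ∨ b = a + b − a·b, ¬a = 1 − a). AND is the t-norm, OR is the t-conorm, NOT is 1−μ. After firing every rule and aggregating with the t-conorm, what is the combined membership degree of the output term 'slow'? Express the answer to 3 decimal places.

R1: (cool=0.06 OR bright=0.96) = 0.9624; AND[a·b] with saturated=0.14 → w = 0.1347
R2: saturated=0.14 → w = 0.1400
R3: ¬bright=1−0.96=0.04, warm=0.70; AND[a·b] → w = 0.0280
R4: bright=0.96 → w = 0.9600
R5: dim=0.87, ¬cool=1−0.06=0.94; AND[a·b] → w = 0.8178
Rules with consequent 'slow': {R1, R5} → strengths 0.1347, 0.8178
Aggregate via t-conorm [a + b − a·b]: 0.8423

0.842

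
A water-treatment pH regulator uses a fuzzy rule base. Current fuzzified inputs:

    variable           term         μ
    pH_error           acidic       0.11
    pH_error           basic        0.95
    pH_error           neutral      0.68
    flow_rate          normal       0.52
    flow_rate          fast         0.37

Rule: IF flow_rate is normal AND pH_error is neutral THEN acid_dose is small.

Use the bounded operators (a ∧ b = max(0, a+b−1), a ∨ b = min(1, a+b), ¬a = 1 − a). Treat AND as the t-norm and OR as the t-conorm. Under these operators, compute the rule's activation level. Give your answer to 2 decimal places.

firing strength: normal=0.52, neutral=0.68; AND[max(0, a+b−1)] → w = 0.20

0.20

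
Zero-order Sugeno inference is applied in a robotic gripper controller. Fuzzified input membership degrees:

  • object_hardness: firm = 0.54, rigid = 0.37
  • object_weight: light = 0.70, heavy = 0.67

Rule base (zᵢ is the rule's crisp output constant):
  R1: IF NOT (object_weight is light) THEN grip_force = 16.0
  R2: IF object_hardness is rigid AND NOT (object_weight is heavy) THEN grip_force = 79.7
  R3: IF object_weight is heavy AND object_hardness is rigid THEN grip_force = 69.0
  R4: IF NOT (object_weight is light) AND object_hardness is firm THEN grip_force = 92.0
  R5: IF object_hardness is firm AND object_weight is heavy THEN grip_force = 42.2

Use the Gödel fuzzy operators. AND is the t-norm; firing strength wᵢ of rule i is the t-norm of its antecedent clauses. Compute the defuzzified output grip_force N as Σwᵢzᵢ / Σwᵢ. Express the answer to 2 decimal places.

58.16

R1 (z=16.0): ¬light=1−0.70=0.30 → w = 0.30
R2 (z=79.7): rigid=0.37, ¬heavy=1−0.67=0.33; AND[min(a, b)] → w = 0.33
R3 (z=69.0): heavy=0.67, rigid=0.37; AND[min(a, b)] → w = 0.37
R4 (z=92.0): ¬light=1−0.70=0.30, firm=0.54; AND[min(a, b)] → w = 0.30
R5 (z=42.2): firm=0.54, heavy=0.67; AND[min(a, b)] → w = 0.54
Weighted average = (0.30·16.0 + 0.33·79.7 + 0.37·69.0 + 0.30·92.0 + 0.54·42.2) / (0.30 + 0.33 + 0.37 + 0.30 + 0.54)
  = 107.0190 / 1.8400 = 58.16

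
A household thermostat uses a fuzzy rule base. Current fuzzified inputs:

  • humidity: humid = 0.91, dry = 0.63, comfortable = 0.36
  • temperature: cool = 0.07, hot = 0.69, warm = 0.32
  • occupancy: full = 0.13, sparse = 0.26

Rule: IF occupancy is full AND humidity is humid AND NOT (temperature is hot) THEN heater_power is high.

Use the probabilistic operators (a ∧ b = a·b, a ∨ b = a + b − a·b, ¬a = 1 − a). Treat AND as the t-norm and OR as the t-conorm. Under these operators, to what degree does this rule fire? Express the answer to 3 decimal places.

0.037

firing strength: full=0.13, humid=0.91, ¬hot=1−0.69=0.31; AND[a·b] → w = 0.0367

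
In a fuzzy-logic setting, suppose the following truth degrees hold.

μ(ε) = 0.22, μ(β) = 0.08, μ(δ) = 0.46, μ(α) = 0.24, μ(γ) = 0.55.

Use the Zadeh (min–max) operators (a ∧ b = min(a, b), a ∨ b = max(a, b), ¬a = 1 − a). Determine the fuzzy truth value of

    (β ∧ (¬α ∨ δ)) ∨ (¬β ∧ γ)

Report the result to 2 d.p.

0.55

¬α = 1 − 0.24 = 0.76
¬α ∨ δ = max(a, b) on (0.76, 0.46) = 0.76
β ∧ (¬α ∨ δ) = min(a, b) on (0.08, 0.76) = 0.08
¬β = 1 − 0.08 = 0.92
¬β ∧ γ = min(a, b) on (0.92, 0.55) = 0.55
(β ∧ (¬α ∨ δ)) ∨ (¬β ∧ γ) = max(a, b) on (0.08, 0.55) = 0.55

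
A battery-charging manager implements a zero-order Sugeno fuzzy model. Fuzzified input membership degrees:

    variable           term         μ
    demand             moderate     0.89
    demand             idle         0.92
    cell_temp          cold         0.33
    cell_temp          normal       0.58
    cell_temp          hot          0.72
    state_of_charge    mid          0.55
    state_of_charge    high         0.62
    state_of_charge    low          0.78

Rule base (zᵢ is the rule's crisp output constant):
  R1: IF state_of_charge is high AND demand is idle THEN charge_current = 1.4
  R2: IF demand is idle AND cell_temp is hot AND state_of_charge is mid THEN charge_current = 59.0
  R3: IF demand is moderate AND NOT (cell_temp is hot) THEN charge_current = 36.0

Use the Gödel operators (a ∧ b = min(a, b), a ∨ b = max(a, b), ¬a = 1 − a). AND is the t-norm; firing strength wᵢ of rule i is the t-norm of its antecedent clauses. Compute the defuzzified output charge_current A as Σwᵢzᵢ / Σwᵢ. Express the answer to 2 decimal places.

R1 (z=1.4): high=0.62, idle=0.92; AND[min(a, b)] → w = 0.62
R2 (z=59.0): idle=0.92, hot=0.72, mid=0.55; AND[min(a, b)] → w = 0.55
R3 (z=36.0): moderate=0.89, ¬hot=1−0.72=0.28; AND[min(a, b)] → w = 0.28
Weighted average = (0.62·1.4 + 0.55·59.0 + 0.28·36.0) / (0.62 + 0.55 + 0.28)
  = 43.3980 / 1.4500 = 29.93

29.93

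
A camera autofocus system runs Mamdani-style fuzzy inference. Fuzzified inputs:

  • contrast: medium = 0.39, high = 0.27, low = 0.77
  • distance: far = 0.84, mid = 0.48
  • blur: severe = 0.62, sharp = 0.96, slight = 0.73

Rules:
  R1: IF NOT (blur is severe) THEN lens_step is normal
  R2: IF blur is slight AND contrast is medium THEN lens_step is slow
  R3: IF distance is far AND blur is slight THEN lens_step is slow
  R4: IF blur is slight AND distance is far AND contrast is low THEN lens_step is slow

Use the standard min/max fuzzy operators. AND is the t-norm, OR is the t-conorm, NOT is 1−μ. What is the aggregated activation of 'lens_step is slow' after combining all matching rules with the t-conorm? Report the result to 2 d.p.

0.73

R1: ¬severe=1−0.62=0.38 → w = 0.38
R2: slight=0.73, medium=0.39; AND[min(a, b)] → w = 0.39
R3: far=0.84, slight=0.73; AND[min(a, b)] → w = 0.73
R4: slight=0.73, far=0.84, low=0.77; AND[min(a, b)] → w = 0.73
Rules with consequent 'slow': {R2, R3, R4} → strengths 0.39, 0.73, 0.73
Aggregate via t-conorm [max(a, b)]: 0.73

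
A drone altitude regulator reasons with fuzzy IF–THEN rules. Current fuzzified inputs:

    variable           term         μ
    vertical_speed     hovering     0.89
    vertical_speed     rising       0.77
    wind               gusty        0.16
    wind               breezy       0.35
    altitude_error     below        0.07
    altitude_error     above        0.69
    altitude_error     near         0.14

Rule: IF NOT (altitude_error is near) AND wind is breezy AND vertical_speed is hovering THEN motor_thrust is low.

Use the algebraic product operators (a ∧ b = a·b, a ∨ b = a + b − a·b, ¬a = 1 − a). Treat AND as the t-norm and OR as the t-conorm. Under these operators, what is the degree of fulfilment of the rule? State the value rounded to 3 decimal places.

0.268

firing strength: ¬near=1−0.14=0.86, breezy=0.35, hovering=0.89; AND[a·b] → w = 0.2679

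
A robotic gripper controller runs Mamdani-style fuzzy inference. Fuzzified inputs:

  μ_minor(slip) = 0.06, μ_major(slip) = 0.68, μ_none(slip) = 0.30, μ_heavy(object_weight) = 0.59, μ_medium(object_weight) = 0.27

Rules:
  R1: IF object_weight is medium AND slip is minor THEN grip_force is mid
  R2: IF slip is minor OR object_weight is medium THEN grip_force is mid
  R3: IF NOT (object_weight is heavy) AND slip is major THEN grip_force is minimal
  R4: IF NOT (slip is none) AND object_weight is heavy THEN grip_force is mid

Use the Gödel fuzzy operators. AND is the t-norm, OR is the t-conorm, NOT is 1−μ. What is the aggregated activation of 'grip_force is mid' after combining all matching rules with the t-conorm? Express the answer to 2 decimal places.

R1: medium=0.27, minor=0.06; AND[min(a, b)] → w = 0.06
R2: minor=0.06, medium=0.27; OR[max(a, b)] → w = 0.27
R3: ¬heavy=1−0.59=0.41, major=0.68; AND[min(a, b)] → w = 0.41
R4: ¬none=1−0.30=0.70, heavy=0.59; AND[min(a, b)] → w = 0.59
Rules with consequent 'mid': {R1, R2, R4} → strengths 0.06, 0.27, 0.59
Aggregate via t-conorm [max(a, b)]: 0.59

0.59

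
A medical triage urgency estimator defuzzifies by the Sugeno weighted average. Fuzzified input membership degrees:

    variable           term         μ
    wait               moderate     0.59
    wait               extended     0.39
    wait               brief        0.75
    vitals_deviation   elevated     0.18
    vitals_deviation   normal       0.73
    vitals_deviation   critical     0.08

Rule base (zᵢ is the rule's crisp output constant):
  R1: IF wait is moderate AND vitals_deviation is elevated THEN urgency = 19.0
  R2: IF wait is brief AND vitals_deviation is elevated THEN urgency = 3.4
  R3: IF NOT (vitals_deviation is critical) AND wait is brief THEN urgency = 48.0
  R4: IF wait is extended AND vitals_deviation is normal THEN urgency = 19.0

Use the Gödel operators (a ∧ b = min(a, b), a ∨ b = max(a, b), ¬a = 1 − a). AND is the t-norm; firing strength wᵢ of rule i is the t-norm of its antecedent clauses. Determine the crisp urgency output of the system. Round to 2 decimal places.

R1 (z=19.0): moderate=0.59, elevated=0.18; AND[min(a, b)] → w = 0.18
R2 (z=3.4): brief=0.75, elevated=0.18; AND[min(a, b)] → w = 0.18
R3 (z=48.0): ¬critical=1−0.08=0.92, brief=0.75; AND[min(a, b)] → w = 0.75
R4 (z=19.0): extended=0.39, normal=0.73; AND[min(a, b)] → w = 0.39
Weighted average = (0.18·19.0 + 0.18·3.4 + 0.75·48.0 + 0.39·19.0) / (0.18 + 0.18 + 0.75 + 0.39)
  = 47.4420 / 1.5000 = 31.63

31.63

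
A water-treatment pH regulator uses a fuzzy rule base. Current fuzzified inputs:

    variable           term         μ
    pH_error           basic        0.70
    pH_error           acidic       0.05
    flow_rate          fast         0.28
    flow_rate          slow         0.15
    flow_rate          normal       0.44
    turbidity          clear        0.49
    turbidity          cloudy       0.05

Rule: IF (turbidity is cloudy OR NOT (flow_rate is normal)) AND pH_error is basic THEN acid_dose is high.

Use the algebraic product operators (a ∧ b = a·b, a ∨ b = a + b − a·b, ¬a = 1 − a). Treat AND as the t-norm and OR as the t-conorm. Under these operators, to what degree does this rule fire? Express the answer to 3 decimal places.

0.407

firing strength: (cloudy=0.05 OR ¬normal=1−0.44=0.56) = 0.5820; AND[a·b] with basic=0.70 → w = 0.4074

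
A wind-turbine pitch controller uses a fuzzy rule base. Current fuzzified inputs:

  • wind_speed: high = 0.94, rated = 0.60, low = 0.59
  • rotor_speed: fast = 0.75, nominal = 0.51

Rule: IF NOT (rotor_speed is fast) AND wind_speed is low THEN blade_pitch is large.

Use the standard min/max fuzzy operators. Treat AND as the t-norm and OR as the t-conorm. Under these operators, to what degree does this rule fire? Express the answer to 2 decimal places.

firing strength: ¬fast=1−0.75=0.25, low=0.59; AND[min(a, b)] → w = 0.25

0.25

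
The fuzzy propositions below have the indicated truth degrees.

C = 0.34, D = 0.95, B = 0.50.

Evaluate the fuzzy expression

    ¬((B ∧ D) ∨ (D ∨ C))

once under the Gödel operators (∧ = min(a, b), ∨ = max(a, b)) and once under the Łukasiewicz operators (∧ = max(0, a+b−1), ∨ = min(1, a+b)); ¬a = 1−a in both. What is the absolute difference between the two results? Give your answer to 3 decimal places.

Under Gödel:
  B ∧ D = min(a, b) on (0.50, 0.95) = 0.50
  D ∨ C = max(a, b) on (0.95, 0.34) = 0.95
  (B ∧ D) ∨ (D ∨ C) = max(a, b) on (0.50, 0.95) = 0.95
  ¬((B ∧ D) ∨ (D ∨ C)) = 1 − 0.95 = 0.05
  → value = 0.0500
Under Łukasiewicz:
  B ∧ D = max(0, a+b−1) on (0.50, 0.95) = 0.45
  D ∨ C = min(1, a+b) on (0.95, 0.34) = 1.00
  (B ∧ D) ∨ (D ∨ C) = min(1, a+b) on (0.45, 1.00) = 1.00
  ¬((B ∧ D) ∨ (D ∨ C)) = 1 − 1.00 = 0.00
  → value = 0.0000
|0.0500 − 0.0000| = 0.050

0.050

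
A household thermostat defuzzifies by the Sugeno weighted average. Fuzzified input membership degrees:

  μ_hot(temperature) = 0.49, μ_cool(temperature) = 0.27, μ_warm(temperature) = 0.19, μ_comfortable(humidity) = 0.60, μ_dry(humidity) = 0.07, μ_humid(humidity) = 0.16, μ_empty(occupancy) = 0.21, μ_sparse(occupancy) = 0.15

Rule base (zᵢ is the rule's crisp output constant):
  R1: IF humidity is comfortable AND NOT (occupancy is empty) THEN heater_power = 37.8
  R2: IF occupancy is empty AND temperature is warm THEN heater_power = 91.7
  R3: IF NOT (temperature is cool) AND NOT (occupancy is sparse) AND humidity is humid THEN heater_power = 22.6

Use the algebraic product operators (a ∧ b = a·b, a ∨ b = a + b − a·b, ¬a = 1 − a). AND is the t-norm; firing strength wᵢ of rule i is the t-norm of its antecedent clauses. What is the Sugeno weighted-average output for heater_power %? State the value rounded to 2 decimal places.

38.85

R1 (z=37.8): comfortable=0.60, ¬empty=1−0.21=0.79; AND[a·b] → w = 0.4740
R2 (z=91.7): empty=0.21, warm=0.19; AND[a·b] → w = 0.0399
R3 (z=22.6): ¬cool=1−0.27=0.73, ¬sparse=1−0.15=0.85, humid=0.16; AND[a·b] → w = 0.0993
Weighted average = (0.4740·37.8 + 0.0399·91.7 + 0.0993·22.6) / (0.4740 + 0.0399 + 0.0993)
  = 23.8198 / 0.6132 = 38.85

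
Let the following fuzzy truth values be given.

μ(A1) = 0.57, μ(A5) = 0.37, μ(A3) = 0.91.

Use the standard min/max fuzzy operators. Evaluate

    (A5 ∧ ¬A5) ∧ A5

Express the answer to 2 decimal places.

0.37

¬A5 = 1 − 0.37 = 0.63
A5 ∧ ¬A5 = min(a, b) on (0.37, 0.63) = 0.37
(A5 ∧ ¬A5) ∧ A5 = min(a, b) on (0.37, 0.37) = 0.37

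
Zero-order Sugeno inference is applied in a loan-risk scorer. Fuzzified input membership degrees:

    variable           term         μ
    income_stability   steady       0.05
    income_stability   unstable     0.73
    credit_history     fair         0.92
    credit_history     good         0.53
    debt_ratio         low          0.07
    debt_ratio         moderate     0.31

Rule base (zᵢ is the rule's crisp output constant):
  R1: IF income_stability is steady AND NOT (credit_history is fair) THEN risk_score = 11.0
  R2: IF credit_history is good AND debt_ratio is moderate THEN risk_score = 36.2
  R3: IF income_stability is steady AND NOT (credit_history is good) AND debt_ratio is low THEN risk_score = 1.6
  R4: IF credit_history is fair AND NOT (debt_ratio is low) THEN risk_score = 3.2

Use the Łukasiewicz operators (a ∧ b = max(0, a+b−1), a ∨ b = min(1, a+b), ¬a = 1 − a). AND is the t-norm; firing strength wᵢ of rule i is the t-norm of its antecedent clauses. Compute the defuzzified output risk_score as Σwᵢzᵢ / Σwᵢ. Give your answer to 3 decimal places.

3.200

R1 (z=11.0): steady=0.05, ¬fair=1−0.92=0.08; AND[max(0, a+b−1)] → w = 0.00
R2 (z=36.2): good=0.53, moderate=0.31; AND[max(0, a+b−1)] → w = 0.00
R3 (z=1.6): steady=0.05, ¬good=1−0.53=0.47, low=0.07; AND[max(0, a+b−1)] → w = 0.00
R4 (z=3.2): fair=0.92, ¬low=1−0.07=0.93; AND[max(0, a+b−1)] → w = 0.85
Weighted average = (0.00·11.0 + 0.00·36.2 + 0.00·1.6 + 0.85·3.2) / (0.00 + 0.00 + 0.00 + 0.85)
  = 2.7200 / 0.8500 = 3.200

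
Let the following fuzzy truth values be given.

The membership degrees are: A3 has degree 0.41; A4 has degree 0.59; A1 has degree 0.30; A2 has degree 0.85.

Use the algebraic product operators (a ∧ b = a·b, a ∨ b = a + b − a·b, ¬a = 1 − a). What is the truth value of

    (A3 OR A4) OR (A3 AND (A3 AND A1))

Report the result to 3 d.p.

A3 OR A4 = a + b − a·b on (0.4100, 0.5900) = 0.7581
A3 AND A1 = a·b on (0.4100, 0.3000) = 0.1230
A3 AND (A3 AND A1) = a·b on (0.4100, 0.1230) = 0.0504
(A3 OR A4) OR (A3 AND (A3 AND A1)) = a + b − a·b on (0.7581, 0.0504) = 0.7703

0.770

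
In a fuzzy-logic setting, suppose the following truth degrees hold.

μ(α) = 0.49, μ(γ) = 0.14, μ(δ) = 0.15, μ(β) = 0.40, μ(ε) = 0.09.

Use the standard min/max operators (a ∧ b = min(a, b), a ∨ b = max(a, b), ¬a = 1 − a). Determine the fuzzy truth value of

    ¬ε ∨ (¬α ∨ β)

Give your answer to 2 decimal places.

¬ε = 1 − 0.09 = 0.91
¬α = 1 − 0.49 = 0.51
¬α ∨ β = max(a, b) on (0.51, 0.40) = 0.51
¬ε ∨ (¬α ∨ β) = max(a, b) on (0.91, 0.51) = 0.91

0.91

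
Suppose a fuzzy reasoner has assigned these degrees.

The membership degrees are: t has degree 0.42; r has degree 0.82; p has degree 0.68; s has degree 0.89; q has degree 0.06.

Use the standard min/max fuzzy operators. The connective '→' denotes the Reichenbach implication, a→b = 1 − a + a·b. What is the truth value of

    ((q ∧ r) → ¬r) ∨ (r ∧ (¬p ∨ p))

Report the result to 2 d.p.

0.95

q ∧ r = min(a, b) on (0.06, 0.82) = 0.06
¬r = 1 − 0.82 = 0.18
(q ∧ r) → ¬r  [Reichenbach: 1 − a + a·b] with a=0.06, b=0.18 → 0.95
¬p = 1 − 0.68 = 0.32
¬p ∨ p = max(a, b) on (0.32, 0.68) = 0.68
r ∧ (¬p ∨ p) = min(a, b) on (0.82, 0.68) = 0.68
((q ∧ r) → ¬r) ∨ (r ∧ (¬p ∨ p)) = max(a, b) on (0.95, 0.68) = 0.95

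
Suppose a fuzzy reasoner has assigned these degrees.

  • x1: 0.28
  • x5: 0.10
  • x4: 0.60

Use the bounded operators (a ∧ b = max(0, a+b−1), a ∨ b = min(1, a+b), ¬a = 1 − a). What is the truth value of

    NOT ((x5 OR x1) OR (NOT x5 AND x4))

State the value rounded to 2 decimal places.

0.12

x5 OR x1 = min(1, a+b) on (0.10, 0.28) = 0.38
NOT x5 = 1 − 0.10 = 0.90
NOT x5 AND x4 = max(0, a+b−1) on (0.90, 0.60) = 0.50
(x5 OR x1) OR (NOT x5 AND x4) = min(1, a+b) on (0.38, 0.50) = 0.88
NOT ((x5 OR x1) OR (NOT x5 AND x4)) = 1 − 0.88 = 0.12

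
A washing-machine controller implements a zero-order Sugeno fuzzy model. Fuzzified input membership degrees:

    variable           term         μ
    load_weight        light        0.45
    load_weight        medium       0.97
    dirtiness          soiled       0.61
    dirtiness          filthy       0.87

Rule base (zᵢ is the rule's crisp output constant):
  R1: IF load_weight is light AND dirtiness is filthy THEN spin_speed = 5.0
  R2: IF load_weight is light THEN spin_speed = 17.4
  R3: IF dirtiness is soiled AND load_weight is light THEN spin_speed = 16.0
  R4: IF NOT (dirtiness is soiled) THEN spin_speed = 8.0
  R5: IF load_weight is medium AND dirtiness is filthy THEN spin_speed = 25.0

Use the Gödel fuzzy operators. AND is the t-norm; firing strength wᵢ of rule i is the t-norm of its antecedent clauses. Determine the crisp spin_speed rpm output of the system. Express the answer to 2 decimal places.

R1 (z=5.0): light=0.45, filthy=0.87; AND[min(a, b)] → w = 0.45
R2 (z=17.4): light=0.45 → w = 0.45
R3 (z=16.0): soiled=0.61, light=0.45; AND[min(a, b)] → w = 0.45
R4 (z=8.0): ¬soiled=1−0.61=0.39 → w = 0.39
R5 (z=25.0): medium=0.97, filthy=0.87; AND[min(a, b)] → w = 0.87
Weighted average = (0.45·5.0 + 0.45·17.4 + 0.45·16.0 + 0.39·8.0 + 0.87·25.0) / (0.45 + 0.45 + 0.45 + 0.39 + 0.87)
  = 42.1500 / 2.6100 = 16.15

16.15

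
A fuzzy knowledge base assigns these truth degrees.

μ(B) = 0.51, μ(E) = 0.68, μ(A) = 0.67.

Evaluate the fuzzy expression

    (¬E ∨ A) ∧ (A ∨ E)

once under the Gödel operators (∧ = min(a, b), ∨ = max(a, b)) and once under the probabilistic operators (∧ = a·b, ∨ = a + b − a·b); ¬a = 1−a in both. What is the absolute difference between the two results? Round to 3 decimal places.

0.024

Under Gödel:
  ¬E = 1 − 0.68 = 0.32
  ¬E ∨ A = max(a, b) on (0.32, 0.67) = 0.67
  A ∨ E = max(a, b) on (0.67, 0.68) = 0.68
  (¬E ∨ A) ∧ (A ∨ E) = min(a, b) on (0.67, 0.68) = 0.67
  → value = 0.6700
Under probabilistic:
  ¬E = 1 − 0.6800 = 0.3200
  ¬E ∨ A = a + b − a·b on (0.3200, 0.6700) = 0.7756
  A ∨ E = a + b − a·b on (0.6700, 0.6800) = 0.8944
  (¬E ∨ A) ∧ (A ∨ E) = a·b on (0.7756, 0.8944) = 0.6937
  → value = 0.6937
|0.6700 − 0.6937| = 0.024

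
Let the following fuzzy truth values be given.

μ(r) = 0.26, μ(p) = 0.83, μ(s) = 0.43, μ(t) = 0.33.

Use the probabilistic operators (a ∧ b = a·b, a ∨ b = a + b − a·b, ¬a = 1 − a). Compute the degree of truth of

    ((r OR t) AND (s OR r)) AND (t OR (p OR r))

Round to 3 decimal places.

0.267

r OR t = a + b − a·b on (0.2600, 0.3300) = 0.5042
s OR r = a + b − a·b on (0.4300, 0.2600) = 0.5782
(r OR t) AND (s OR r) = a·b on (0.5042, 0.5782) = 0.2915
p OR r = a + b − a·b on (0.8300, 0.2600) = 0.8742
t OR (p OR r) = a + b − a·b on (0.3300, 0.8742) = 0.9157
((r OR t) AND (s OR r)) AND (t OR (p OR r)) = a·b on (0.2915, 0.9157) = 0.2670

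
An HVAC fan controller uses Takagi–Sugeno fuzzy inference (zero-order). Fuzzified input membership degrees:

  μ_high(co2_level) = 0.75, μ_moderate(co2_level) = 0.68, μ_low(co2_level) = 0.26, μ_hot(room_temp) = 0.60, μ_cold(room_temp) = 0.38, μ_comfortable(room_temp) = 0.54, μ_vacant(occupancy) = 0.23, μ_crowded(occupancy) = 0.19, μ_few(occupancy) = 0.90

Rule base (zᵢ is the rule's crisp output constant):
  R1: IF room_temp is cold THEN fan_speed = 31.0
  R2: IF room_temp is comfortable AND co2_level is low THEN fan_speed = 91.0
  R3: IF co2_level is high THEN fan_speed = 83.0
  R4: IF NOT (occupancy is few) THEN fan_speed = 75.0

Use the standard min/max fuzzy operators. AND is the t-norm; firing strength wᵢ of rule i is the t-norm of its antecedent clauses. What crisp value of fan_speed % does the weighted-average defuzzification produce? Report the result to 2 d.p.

R1 (z=31.0): cold=0.38 → w = 0.38
R2 (z=91.0): comfortable=0.54, low=0.26; AND[min(a, b)] → w = 0.26
R3 (z=83.0): high=0.75 → w = 0.75
R4 (z=75.0): ¬few=1−0.90=0.10 → w = 0.10
Weighted average = (0.38·31.0 + 0.26·91.0 + 0.75·83.0 + 0.10·75.0) / (0.38 + 0.26 + 0.75 + 0.10)
  = 105.1900 / 1.4900 = 70.60

70.60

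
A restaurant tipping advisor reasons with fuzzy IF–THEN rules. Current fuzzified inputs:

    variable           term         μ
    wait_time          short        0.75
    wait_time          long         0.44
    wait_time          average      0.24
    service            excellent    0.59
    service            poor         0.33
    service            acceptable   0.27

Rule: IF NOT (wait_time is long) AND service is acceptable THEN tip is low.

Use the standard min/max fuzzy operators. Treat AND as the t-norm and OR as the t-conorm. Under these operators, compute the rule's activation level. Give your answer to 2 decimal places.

0.27

firing strength: ¬long=1−0.44=0.56, acceptable=0.27; AND[min(a, b)] → w = 0.27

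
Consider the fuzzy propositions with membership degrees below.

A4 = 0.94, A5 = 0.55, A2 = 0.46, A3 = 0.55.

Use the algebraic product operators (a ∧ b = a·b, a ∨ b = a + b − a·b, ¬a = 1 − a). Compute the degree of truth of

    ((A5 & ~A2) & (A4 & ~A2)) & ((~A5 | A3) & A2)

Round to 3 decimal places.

~A2 = 1 − 0.4600 = 0.5400
A5 & ~A2 = a·b on (0.5500, 0.5400) = 0.2970
~A2 = 1 − 0.4600 = 0.5400
A4 & ~A2 = a·b on (0.9400, 0.5400) = 0.5076
(A5 & ~A2) & (A4 & ~A2) = a·b on (0.2970, 0.5076) = 0.1508
~A5 = 1 − 0.5500 = 0.4500
~A5 | A3 = a + b − a·b on (0.4500, 0.5500) = 0.7525
(~A5 | A3) & A2 = a·b on (0.7525, 0.4600) = 0.3462
((A5 & ~A2) & (A4 & ~A2)) & ((~A5 | A3) & A2) = a·b on (0.1508, 0.3462) = 0.0522

0.052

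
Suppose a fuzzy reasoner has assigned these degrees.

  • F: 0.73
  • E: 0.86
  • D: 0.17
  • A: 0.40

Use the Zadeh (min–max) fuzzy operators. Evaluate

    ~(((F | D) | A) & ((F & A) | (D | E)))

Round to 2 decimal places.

0.27

F | D = max(a, b) on (0.73, 0.17) = 0.73
(F | D) | A = max(a, b) on (0.73, 0.40) = 0.73
F & A = min(a, b) on (0.73, 0.40) = 0.40
D | E = max(a, b) on (0.17, 0.86) = 0.86
(F & A) | (D | E) = max(a, b) on (0.40, 0.86) = 0.86
((F | D) | A) & ((F & A) | (D | E)) = min(a, b) on (0.73, 0.86) = 0.73
~(((F | D) | A) & ((F & A) | (D | E))) = 1 − 0.73 = 0.27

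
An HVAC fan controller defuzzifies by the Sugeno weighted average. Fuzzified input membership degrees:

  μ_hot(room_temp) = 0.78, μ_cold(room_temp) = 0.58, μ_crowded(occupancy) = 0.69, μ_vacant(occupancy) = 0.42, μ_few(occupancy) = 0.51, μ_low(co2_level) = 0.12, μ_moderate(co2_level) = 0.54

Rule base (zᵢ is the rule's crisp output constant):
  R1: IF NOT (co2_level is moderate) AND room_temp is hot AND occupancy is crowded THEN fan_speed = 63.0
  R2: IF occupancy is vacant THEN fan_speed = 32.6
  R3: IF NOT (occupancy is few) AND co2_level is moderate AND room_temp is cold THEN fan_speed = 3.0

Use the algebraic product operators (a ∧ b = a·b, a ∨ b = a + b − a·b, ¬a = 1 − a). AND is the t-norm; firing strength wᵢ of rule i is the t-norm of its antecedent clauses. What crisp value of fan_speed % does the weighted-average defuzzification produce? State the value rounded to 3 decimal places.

R1 (z=63.0): ¬moderate=1−0.54=0.46, hot=0.78, crowded=0.69; AND[a·b] → w = 0.2476
R2 (z=32.6): vacant=0.42 → w = 0.4200
R3 (z=3.0): ¬few=1−0.51=0.49, moderate=0.54, cold=0.58; AND[a·b] → w = 0.1535
Weighted average = (0.2476·63.0 + 0.4200·32.6 + 0.1535·3.0) / (0.2476 + 0.4200 + 0.1535)
  = 29.7494 / 0.8210 = 36.234

36.234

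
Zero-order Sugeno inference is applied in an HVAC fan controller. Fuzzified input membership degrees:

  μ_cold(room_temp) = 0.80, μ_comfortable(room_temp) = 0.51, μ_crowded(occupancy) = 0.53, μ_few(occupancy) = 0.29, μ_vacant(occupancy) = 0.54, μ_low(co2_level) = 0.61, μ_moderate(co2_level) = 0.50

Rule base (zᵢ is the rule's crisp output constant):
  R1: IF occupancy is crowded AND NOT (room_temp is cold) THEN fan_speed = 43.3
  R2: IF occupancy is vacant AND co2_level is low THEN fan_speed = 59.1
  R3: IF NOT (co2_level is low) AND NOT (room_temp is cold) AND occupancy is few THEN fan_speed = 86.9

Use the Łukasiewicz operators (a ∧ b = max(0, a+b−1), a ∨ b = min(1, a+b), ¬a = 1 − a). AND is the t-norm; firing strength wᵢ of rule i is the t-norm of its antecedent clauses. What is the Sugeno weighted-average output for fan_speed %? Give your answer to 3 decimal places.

59.100

R1 (z=43.3): crowded=0.53, ¬cold=1−0.80=0.20; AND[max(0, a+b−1)] → w = 0.00
R2 (z=59.1): vacant=0.54, low=0.61; AND[max(0, a+b−1)] → w = 0.15
R3 (z=86.9): ¬low=1−0.61=0.39, ¬cold=1−0.80=0.20, few=0.29; AND[max(0, a+b−1)] → w = 0.00
Weighted average = (0.00·43.3 + 0.15·59.1 + 0.00·86.9) / (0.00 + 0.15 + 0.00)
  = 8.8650 / 0.1500 = 59.100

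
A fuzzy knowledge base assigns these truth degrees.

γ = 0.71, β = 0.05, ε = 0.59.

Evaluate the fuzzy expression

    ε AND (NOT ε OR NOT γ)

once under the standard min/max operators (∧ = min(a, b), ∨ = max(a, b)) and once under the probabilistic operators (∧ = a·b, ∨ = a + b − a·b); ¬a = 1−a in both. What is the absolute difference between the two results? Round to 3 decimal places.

0.067

Under standard min/max:
  NOT ε = 1 − 0.59 = 0.41
  NOT γ = 1 − 0.71 = 0.29
  NOT ε OR NOT γ = max(a, b) on (0.41, 0.29) = 0.41
  ε AND (NOT ε OR NOT γ) = min(a, b) on (0.59, 0.41) = 0.41
  → value = 0.4100
Under probabilistic:
  NOT ε = 1 − 0.5900 = 0.4100
  NOT γ = 1 − 0.7100 = 0.2900
  NOT ε OR NOT γ = a + b − a·b on (0.4100, 0.2900) = 0.5811
  ε AND (NOT ε OR NOT γ) = a·b on (0.5900, 0.5811) = 0.3428
  → value = 0.3428
|0.4100 − 0.3428| = 0.067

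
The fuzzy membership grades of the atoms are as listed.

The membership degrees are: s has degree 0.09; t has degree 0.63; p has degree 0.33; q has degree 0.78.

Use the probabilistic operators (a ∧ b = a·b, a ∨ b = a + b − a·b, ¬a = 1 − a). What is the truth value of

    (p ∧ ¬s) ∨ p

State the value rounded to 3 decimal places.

0.531

¬s = 1 − 0.0900 = 0.9100
p ∧ ¬s = a·b on (0.3300, 0.9100) = 0.3003
(p ∧ ¬s) ∨ p = a + b − a·b on (0.3003, 0.3300) = 0.5312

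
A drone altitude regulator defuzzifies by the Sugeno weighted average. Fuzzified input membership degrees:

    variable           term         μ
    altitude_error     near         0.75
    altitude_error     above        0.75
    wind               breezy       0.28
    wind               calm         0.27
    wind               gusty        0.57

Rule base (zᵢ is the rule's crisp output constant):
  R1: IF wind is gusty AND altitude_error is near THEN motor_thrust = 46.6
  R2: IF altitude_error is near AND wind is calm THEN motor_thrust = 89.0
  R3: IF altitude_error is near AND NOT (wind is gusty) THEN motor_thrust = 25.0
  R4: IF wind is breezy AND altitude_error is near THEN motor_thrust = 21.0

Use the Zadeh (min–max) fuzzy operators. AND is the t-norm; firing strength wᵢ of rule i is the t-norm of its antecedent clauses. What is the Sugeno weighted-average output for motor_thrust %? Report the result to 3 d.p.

R1 (z=46.6): gusty=0.57, near=0.75; AND[min(a, b)] → w = 0.57
R2 (z=89.0): near=0.75, calm=0.27; AND[min(a, b)] → w = 0.27
R3 (z=25.0): near=0.75, ¬gusty=1−0.57=0.43; AND[min(a, b)] → w = 0.43
R4 (z=21.0): breezy=0.28, near=0.75; AND[min(a, b)] → w = 0.28
Weighted average = (0.57·46.6 + 0.27·89.0 + 0.43·25.0 + 0.28·21.0) / (0.57 + 0.27 + 0.43 + 0.28)
  = 67.2220 / 1.5500 = 43.369

43.369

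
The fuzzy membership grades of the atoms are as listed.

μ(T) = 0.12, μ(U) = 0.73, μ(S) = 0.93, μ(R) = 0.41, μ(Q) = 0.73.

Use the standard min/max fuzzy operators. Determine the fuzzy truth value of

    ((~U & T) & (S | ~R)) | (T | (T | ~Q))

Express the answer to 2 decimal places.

0.27

~U = 1 − 0.73 = 0.27
~U & T = min(a, b) on (0.27, 0.12) = 0.12
~R = 1 − 0.41 = 0.59
S | ~R = max(a, b) on (0.93, 0.59) = 0.93
(~U & T) & (S | ~R) = min(a, b) on (0.12, 0.93) = 0.12
~Q = 1 − 0.73 = 0.27
T | ~Q = max(a, b) on (0.12, 0.27) = 0.27
T | (T | ~Q) = max(a, b) on (0.12, 0.27) = 0.27
((~U & T) & (S | ~R)) | (T | (T | ~Q)) = max(a, b) on (0.12, 0.27) = 0.27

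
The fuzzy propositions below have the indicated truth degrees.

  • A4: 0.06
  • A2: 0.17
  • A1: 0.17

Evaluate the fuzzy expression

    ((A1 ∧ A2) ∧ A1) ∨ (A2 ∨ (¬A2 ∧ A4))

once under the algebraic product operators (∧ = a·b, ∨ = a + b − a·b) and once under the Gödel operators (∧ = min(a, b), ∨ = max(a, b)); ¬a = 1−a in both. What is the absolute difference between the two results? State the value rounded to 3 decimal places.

0.045

Under algebraic product:
  A1 ∧ A2 = a·b on (0.1700, 0.1700) = 0.0289
  (A1 ∧ A2) ∧ A1 = a·b on (0.0289, 0.1700) = 0.0049
  ¬A2 = 1 − 0.1700 = 0.8300
  ¬A2 ∧ A4 = a·b on (0.8300, 0.0600) = 0.0498
  A2 ∨ (¬A2 ∧ A4) = a + b − a·b on (0.1700, 0.0498) = 0.2113
  ((A1 ∧ A2) ∧ A1) ∨ (A2 ∨ (¬A2 ∧ A4)) = a + b − a·b on (0.0049, 0.2113) = 0.2152
  → value = 0.2152
Under Gödel:
  A1 ∧ A2 = min(a, b) on (0.17, 0.17) = 0.17
  (A1 ∧ A2) ∧ A1 = min(a, b) on (0.17, 0.17) = 0.17
  ¬A2 = 1 − 0.17 = 0.83
  ¬A2 ∧ A4 = min(a, b) on (0.83, 0.06) = 0.06
  A2 ∨ (¬A2 ∧ A4) = max(a, b) on (0.17, 0.06) = 0.17
  ((A1 ∧ A2) ∧ A1) ∨ (A2 ∨ (¬A2 ∧ A4)) = max(a, b) on (0.17, 0.17) = 0.17
  → value = 0.1700
|0.2152 − 0.1700| = 0.045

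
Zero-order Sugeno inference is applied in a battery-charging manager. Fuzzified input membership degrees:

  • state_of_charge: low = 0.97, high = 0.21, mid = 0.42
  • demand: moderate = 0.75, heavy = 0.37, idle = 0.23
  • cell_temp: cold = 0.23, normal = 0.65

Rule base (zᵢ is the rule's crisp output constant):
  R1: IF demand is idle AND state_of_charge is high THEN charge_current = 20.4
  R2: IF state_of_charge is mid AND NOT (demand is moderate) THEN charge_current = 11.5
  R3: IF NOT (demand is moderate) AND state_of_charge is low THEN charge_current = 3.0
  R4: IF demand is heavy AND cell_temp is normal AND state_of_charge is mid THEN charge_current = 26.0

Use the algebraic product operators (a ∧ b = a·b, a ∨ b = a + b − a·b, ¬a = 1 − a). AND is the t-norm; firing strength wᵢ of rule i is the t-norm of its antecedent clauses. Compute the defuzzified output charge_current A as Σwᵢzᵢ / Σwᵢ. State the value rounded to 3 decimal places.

R1 (z=20.4): idle=0.23, high=0.21; AND[a·b] → w = 0.0483
R2 (z=11.5): mid=0.42, ¬moderate=1−0.75=0.25; AND[a·b] → w = 0.1050
R3 (z=3.0): ¬moderate=1−0.75=0.25, low=0.97; AND[a·b] → w = 0.2425
R4 (z=26.0): heavy=0.37, normal=0.65, mid=0.42; AND[a·b] → w = 0.1010
Weighted average = (0.0483·20.4 + 0.1050·11.5 + 0.2425·3.0 + 0.1010·26.0) / (0.0483 + 0.1050 + 0.2425 + 0.1010)
  = 5.5466 / 0.4968 = 11.164

11.164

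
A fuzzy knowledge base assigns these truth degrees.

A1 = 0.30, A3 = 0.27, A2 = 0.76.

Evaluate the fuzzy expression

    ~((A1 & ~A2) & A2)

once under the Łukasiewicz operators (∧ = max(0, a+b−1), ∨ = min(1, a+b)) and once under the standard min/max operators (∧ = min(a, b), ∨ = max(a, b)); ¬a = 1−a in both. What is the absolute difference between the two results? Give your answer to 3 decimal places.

Under Łukasiewicz:
  ~A2 = 1 − 0.76 = 0.24
  A1 & ~A2 = max(0, a+b−1) on (0.30, 0.24) = 0.00
  (A1 & ~A2) & A2 = max(0, a+b−1) on (0.00, 0.76) = 0.00
  ~((A1 & ~A2) & A2) = 1 − 0.00 = 1.00
  → value = 1.0000
Under standard min/max:
  ~A2 = 1 − 0.76 = 0.24
  A1 & ~A2 = min(a, b) on (0.30, 0.24) = 0.24
  (A1 & ~A2) & A2 = min(a, b) on (0.24, 0.76) = 0.24
  ~((A1 & ~A2) & A2) = 1 − 0.24 = 0.76
  → value = 0.7600
|1.0000 − 0.7600| = 0.240

0.240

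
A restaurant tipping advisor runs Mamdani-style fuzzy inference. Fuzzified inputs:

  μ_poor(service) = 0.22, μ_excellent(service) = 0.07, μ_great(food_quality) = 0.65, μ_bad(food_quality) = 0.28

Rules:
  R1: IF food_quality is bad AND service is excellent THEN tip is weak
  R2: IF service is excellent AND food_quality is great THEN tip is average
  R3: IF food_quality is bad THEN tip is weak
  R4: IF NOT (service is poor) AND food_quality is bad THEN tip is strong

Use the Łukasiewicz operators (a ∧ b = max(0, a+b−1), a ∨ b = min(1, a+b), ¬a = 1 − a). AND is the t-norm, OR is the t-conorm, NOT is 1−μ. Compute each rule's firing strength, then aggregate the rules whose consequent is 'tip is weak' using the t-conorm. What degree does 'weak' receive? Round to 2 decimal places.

0.28

R1: bad=0.28, excellent=0.07; AND[max(0, a+b−1)] → w = 0.00
R2: excellent=0.07, great=0.65; AND[max(0, a+b−1)] → w = 0.00
R3: bad=0.28 → w = 0.28
R4: ¬poor=1−0.22=0.78, bad=0.28; AND[max(0, a+b−1)] → w = 0.06
Rules with consequent 'weak': {R1, R3} → strengths 0.00, 0.28
Aggregate via t-conorm [min(1, a+b)]: 0.28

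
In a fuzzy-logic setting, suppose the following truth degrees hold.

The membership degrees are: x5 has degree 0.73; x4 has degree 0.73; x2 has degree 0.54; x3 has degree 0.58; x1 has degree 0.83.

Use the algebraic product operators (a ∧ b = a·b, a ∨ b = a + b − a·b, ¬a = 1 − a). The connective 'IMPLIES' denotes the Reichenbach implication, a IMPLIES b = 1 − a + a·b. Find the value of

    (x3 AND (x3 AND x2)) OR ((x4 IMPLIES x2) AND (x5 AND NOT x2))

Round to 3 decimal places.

0.364

x3 AND x2 = a·b on (0.5800, 0.5400) = 0.3132
x3 AND (x3 AND x2) = a·b on (0.5800, 0.3132) = 0.1817
x4 IMPLIES x2  [Reichenbach: 1 − a + a·b] with a=0.7300, b=0.5400 → 0.6642
NOT x2 = 1 − 0.5400 = 0.4600
x5 AND NOT x2 = a·b on (0.7300, 0.4600) = 0.3358
(x4 IMPLIES x2) AND (x5 AND NOT x2) = a·b on (0.6642, 0.3358) = 0.2230
(x3 AND (x3 AND x2)) OR ((x4 IMPLIES x2) AND (x5 AND NOT x2)) = a + b − a·b on (0.1817, 0.2230) = 0.3642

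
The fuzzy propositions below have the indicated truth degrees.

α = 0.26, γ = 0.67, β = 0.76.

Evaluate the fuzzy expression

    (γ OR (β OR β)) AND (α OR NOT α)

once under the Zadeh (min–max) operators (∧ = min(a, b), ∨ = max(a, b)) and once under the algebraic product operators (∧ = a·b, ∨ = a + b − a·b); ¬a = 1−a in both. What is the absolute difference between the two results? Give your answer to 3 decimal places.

Under Zadeh (min–max):
  β OR β = max(a, b) on (0.76, 0.76) = 0.76
  γ OR (β OR β) = max(a, b) on (0.67, 0.76) = 0.76
  NOT α = 1 − 0.26 = 0.74
  α OR NOT α = max(a, b) on (0.26, 0.74) = 0.74
  (γ OR (β OR β)) AND (α OR NOT α) = min(a, b) on (0.76, 0.74) = 0.74
  → value = 0.7400
Under algebraic product:
  β OR β = a + b − a·b on (0.7600, 0.7600) = 0.9424
  γ OR (β OR β) = a + b − a·b on (0.6700, 0.9424) = 0.9810
  NOT α = 1 − 0.2600 = 0.7400
  α OR NOT α = a + b − a·b on (0.2600, 0.7400) = 0.8076
  (γ OR (β OR β)) AND (α OR NOT α) = a·b on (0.9810, 0.8076) = 0.7922
  → value = 0.7922
|0.7400 − 0.7922| = 0.052

0.052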